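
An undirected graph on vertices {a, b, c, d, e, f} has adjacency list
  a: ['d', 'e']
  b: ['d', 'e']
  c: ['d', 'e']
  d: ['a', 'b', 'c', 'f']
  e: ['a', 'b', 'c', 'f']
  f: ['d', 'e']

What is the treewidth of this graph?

2

A width-2 tree decomposition is:
Bags: B1 = {d, e, f}  B2 = {a, d, e}  B3 = {c, d, e}  B4 = {b, d, e}
Tree: B1–B2, B2–B3, B3–B4
Every bag has size at most 3, so the width is 3 − 1 = 2 and tw(G) ≤ 2. Since f–e–a–d–f is a cycle in G, G is not acyclic. Forests are exactly the graphs of treewidth ≤ 1, so tw(G) ≥ 2. Therefore the treewidth is 2.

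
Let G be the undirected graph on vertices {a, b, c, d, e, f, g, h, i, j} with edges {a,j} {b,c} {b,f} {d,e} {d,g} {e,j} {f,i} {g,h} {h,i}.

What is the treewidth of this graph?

1

A width-1 tree decomposition is:
Bags: B1 = {a, j}  B2 = {e, j}  B3 = {d, e}  B4 = {d, g}  B5 = {g, h}  B6 = {h, i}  B7 = {f, i}  B8 = {b, f}  B9 = {b, c}
Tree: B1–B2, B2–B3, B3–B4, B4–B5, B5–B6, B6–B7, B7–B8, B8–B9
The largest bag has 2 vertices, giving width 1; this decomposition certifies tw(G) ≤ 1. Since G has at least one edge (e.g. a–j), it is not an edgeless graph, so tw(G) ≥ 1. Therefore the treewidth is 1.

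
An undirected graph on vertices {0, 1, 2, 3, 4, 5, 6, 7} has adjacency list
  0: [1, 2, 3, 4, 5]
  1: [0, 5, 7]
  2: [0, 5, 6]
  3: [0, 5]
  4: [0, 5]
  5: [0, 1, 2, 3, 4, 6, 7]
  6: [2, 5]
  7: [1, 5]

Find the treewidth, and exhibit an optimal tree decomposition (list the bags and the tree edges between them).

The largest bag has 3 vertices, giving width 2; this decomposition certifies tw(G) ≤ 2. On the other hand G contains the 3-clique {0, 1, 5}. A clique must lie in a single bag of any decomposition, so no decomposition can have width below 2. Combining the bounds, tw(G) = 2.

Treewidth 2.
One optimal decomposition is:
Bags: B1 = {0, 1, 5}  B2 = {1, 5, 7}  B3 = {0, 2, 5}  B4 = {0, 3, 5}  B5 = {2, 5, 6}  B6 = {0, 4, 5}
Tree: B1–B2, B1–B3, B3–B4, B3–B5, B1–B6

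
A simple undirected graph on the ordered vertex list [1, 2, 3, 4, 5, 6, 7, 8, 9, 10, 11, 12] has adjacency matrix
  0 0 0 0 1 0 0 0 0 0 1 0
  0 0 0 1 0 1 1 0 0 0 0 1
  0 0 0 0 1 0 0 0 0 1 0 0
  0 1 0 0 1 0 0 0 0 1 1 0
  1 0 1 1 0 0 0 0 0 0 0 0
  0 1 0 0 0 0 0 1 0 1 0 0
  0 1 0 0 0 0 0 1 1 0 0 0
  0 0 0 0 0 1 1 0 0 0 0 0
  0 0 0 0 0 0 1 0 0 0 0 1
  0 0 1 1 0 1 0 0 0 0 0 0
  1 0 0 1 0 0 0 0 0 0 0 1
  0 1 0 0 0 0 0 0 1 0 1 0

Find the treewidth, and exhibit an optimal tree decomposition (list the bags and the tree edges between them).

The largest bag has 4 vertices, giving width 3; this decomposition certifies tw(G) ≤ 3. For the lower bound: the 4 vertex sets {1,3,5}, {11}, {4}, {2,6,10,12} are disjoint, each induces a connected subgraph, and every pair is joined by at least one edge of G. Contracting each set to a single vertex therefore yields K_{4} as a minor, and since treewidth is minor-monotone, tw(G) ≥ tw(K_{4}) = 3. Therefore the treewidth is 3.

Treewidth 3.
Bags: B1 = {1, 3, 5, 11}  B2 = {3, 4, 5, 11}  B3 = {3, 4, 10, 11}  B4 = {4, 10, 11, 12}  B5 = {2, 4, 10, 12}  B6 = {2, 6, 10, 12}  B7 = {2, 6, 9, 12}  B8 = {2, 6, 7, 9}  B9 = {6, 7, 8, 9}
Tree: B1–B2, B2–B3, B3–B4, B4–B5, B5–B6, B6–B7, B7–B8, B8–B9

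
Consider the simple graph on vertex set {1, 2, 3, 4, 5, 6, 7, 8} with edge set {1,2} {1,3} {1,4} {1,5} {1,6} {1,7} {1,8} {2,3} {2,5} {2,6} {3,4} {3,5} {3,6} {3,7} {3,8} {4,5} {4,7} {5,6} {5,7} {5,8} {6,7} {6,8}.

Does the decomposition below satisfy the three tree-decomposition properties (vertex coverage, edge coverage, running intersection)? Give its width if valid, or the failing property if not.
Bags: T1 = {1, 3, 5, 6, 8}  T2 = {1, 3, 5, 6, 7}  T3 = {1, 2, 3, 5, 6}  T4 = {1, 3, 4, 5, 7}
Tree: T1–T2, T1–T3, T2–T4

Yes; width 4.

Vertex coverage: the bags together contain {1, 2, 3, 4, 5, 6, 7, 8}, the full vertex set. Edge coverage: each edge of G has both endpoints in at least one bag. Running intersection: for every vertex, the bags containing it form a connected subtree. All three properties hold, so this is a valid tree decomposition of width max|bag| − 1 = 4, and hence tw(G) ≤ 4.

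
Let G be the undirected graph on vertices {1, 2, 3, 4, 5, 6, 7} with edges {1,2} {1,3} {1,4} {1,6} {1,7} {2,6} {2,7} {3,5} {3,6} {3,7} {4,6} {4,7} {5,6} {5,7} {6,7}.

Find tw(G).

3

A width-3 tree decomposition is:
Bags: B1 = {1, 3, 6, 7}  B2 = {1, 4, 6, 7}  B3 = {1, 2, 6, 7}  B4 = {3, 5, 6, 7}
Tree: B1–B2, B2–B3, B1–B4
The largest bag has 4 vertices, giving width 3; this decomposition certifies tw(G) ≤ 3. For the lower bound, the 4 vertices {1, 2, 6, 7} are pairwise adjacent, and any tree decomposition puts a clique entirely inside one bag — forcing width ≥ 3. Hence tw(G) = 3 exactly.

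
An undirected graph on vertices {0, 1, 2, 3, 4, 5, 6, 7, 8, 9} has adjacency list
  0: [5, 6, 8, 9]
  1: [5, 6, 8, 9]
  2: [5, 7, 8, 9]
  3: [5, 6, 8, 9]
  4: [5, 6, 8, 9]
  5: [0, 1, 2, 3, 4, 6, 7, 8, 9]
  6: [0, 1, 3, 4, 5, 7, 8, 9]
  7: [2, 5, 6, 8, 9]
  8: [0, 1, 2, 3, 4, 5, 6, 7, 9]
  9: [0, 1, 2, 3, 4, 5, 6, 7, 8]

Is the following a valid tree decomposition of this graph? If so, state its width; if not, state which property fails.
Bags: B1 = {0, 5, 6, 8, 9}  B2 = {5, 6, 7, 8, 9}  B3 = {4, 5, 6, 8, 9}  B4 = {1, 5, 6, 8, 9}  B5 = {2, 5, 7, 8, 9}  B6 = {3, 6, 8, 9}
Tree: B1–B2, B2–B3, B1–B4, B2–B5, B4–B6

A tree decomposition must satisfy three properties: every vertex lies in some bag; for every edge, both endpoints lie together in some bag; and for every vertex, the bags containing it form a connected subtree. Here edge (5,3) lies in no bag, so the decomposition is invalid.

No — edge (5,3) lies in no bag.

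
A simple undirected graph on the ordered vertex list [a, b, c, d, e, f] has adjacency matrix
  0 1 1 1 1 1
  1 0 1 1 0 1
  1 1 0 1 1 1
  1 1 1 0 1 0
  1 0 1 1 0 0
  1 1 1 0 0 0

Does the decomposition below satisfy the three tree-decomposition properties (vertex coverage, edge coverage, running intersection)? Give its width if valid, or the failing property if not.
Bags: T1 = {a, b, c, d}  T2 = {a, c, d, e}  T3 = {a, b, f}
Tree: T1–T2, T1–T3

No — edge (c,f) lies in no bag.

A tree decomposition must satisfy three properties: every vertex lies in some bag; for every edge, both endpoints lie together in some bag; and for every vertex, the bags containing it form a connected subtree. Here edge (c,f) lies in no bag, so the decomposition is invalid.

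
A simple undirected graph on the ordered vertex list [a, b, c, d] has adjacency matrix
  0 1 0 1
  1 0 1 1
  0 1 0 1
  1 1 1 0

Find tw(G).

2

A width-2 tree decomposition is:
Bags: B1 = {a, b, d}  B2 = {b, c, d}
Tree: B1–B2
Every bag has size at most 3, so the width is 3 − 1 = 2 and tw(G) ≤ 2. For the lower bound, the 3 vertices {b, c, d} are pairwise adjacent, and any tree decomposition puts a clique entirely inside one bag — forcing width ≥ 2. Hence tw(G) = 2 exactly.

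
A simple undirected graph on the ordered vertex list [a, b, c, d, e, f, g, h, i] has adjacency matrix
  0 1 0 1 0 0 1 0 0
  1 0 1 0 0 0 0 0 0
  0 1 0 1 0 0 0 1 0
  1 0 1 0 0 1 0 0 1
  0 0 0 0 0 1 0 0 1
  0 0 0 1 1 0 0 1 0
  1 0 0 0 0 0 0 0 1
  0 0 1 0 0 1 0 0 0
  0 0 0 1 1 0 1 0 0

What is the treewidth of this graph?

3

A width-3 tree decomposition is:
Bags: B1 = {b, c, f, h}  B2 = {b, c, d, f}  B3 = {a, b, d, f}  B4 = {a, d, e, f}  B5 = {a, d, e, i}  B6 = {a, e, g, i}
Tree: B1–B2, B2–B3, B3–B4, B4–B5, B5–B6
Each bag holds 4 vertices, so the decomposition has width 3, which upper-bounds the treewidth. For the lower bound: the 4 vertex sets {b,c,h}, {f}, {d}, {a,e,g,i} are disjoint, each induces a connected subgraph, and every pair is joined by at least one edge of G. Contracting each set to a single vertex therefore yields K_{4} as a minor, and since treewidth is minor-monotone, tw(G) ≥ tw(K_{4}) = 3. Hence tw(G) = 3 exactly.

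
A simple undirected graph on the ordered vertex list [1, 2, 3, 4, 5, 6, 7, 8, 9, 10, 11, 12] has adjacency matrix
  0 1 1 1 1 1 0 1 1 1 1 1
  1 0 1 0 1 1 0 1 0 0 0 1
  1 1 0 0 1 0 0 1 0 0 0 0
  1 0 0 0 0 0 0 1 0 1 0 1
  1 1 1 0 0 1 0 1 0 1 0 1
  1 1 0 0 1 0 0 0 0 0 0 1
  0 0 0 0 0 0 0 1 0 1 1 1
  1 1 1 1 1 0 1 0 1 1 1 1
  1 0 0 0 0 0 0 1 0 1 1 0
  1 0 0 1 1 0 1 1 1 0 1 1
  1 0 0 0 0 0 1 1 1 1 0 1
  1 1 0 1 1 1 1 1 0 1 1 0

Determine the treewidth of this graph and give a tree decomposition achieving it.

Treewidth 4.
One optimal decomposition is:
Bags: B1 = {1, 8, 10, 11, 12}  B2 = {1, 8, 9, 10, 11}  B3 = {1, 5, 8, 10, 12}  B4 = {1, 2, 5, 8, 12}  B5 = {1, 2, 5, 6, 12}  B6 = {1, 4, 8, 10, 12}  B7 = {1, 2, 3, 5, 8}  B8 = {7, 8, 10, 11, 12}
Tree: B1–B2, B1–B3, B3–B4, B4–B5, B3–B6, B4–B7, B1–B8

Each bag holds 5 vertices, so the decomposition has width 4, which upper-bounds the treewidth. Conversely, {1, 8, 9, 10, 11} is a clique of size 5, and the vertices of any clique must share a bag in every tree decomposition; so some bag has ≥ 5 vertices and tw(G) ≥ 4. Hence tw(G) = 4 exactly.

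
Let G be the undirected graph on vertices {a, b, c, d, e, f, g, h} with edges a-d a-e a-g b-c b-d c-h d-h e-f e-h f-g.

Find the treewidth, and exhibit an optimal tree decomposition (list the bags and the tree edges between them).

Treewidth 2.
Bags: B1 = {a, f, g}  B2 = {a, e, f}  B3 = {a, d, e}  B4 = {d, e, h}  B5 = {b, d, h}  B6 = {b, c, h}
Tree: B1–B2, B2–B3, B3–B4, B4–B5, B5–B6

The largest bag has 3 vertices, giving width 2; this decomposition certifies tw(G) ≤ 2. For the lower bound, G contains the cycle g–f–e–a–g, so G is not a forest; only forests have treewidth ≤ 1, hence tw(G) ≥ 2. Therefore the treewidth is 2.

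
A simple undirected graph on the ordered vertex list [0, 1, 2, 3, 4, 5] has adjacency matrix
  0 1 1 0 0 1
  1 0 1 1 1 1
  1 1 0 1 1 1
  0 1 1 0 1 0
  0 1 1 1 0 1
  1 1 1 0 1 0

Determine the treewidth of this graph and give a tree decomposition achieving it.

Treewidth 3.
Bags: B1 = {1, 2, 4, 5}  B2 = {1, 2, 3, 4}  B3 = {0, 1, 2, 5}
Tree: B1–B2, B1–B3

Every bag has size at most 4, so the width is 4 − 1 = 3 and tw(G) ≤ 3. For the lower bound, the 4 vertices {0, 1, 2, 5} are pairwise adjacent, and any tree decomposition puts a clique entirely inside one bag — forcing width ≥ 3. Therefore the treewidth is 3.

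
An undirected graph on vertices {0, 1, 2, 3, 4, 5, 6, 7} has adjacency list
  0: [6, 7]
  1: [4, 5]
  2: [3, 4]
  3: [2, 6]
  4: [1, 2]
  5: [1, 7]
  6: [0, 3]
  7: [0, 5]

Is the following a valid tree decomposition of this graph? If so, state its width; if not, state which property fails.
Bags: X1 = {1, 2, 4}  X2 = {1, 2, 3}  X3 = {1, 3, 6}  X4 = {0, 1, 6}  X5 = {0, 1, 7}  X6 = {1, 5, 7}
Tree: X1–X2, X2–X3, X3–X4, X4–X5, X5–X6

Yes; width 2.

Every vertex of G appears in some bag (union = {0, 1, 2, 3, 4, 5, 6, 7}); every edge is covered by a bag; and for each vertex v the set of bags containing v is connected in the bag tree. The decomposition is therefore valid. The largest bag has 3 vertices, so the width is 2.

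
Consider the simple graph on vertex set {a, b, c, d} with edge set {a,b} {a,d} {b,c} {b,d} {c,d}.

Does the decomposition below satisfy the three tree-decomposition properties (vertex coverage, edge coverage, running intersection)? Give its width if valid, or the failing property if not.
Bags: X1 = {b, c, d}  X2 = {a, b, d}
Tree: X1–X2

Yes; width 2.

Checking the three conditions: (i) the bags cover all of {a, b, c, d}; (ii) for each edge, some bag contains both endpoints; (iii) the bags containing any fixed vertex form a subtree. All hold, so the decomposition is valid with width 3 − 1 = 2.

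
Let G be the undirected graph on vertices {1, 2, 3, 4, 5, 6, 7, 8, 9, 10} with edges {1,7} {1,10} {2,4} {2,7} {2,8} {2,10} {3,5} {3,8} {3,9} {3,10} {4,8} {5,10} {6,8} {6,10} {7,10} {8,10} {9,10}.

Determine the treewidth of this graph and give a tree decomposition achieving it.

Each bag holds 3 vertices, so the decomposition has width 2, which upper-bounds the treewidth. For the lower bound, the 3 vertices {1, 7, 10} are pairwise adjacent, and any tree decomposition puts a clique entirely inside one bag — forcing width ≥ 2. Hence tw(G) = 2 exactly.

Treewidth 2.
One such decomposition:
Bags: B1 = {2, 8, 10}  B2 = {2, 7, 10}  B3 = {3, 8, 10}  B4 = {1, 7, 10}  B5 = {3, 9, 10}  B6 = {2, 4, 8}  B7 = {6, 8, 10}  B8 = {3, 5, 10}
Tree: B1–B2, B1–B3, B2–B4, B3–B5, B1–B6, B3–B7, B5–B8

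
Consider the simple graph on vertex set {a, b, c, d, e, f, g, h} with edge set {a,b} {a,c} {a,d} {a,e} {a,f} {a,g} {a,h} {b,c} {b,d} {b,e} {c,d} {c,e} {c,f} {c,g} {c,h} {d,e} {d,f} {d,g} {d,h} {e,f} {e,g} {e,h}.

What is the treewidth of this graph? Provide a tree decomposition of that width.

Treewidth 4.
Bags: B1 = {a, b, c, d, e}  B2 = {a, c, d, e, h}  B3 = {a, c, d, e, f}  B4 = {a, c, d, e, g}
Tree: B1–B2, B1–B3, B1–B4

Each bag holds 5 vertices, so the decomposition has width 4, which upper-bounds the treewidth. Conversely, {a, c, d, e, g} is a clique of size 5, and the vertices of any clique must share a bag in every tree decomposition; so some bag has ≥ 5 vertices and tw(G) ≥ 4. Hence tw(G) = 4 exactly.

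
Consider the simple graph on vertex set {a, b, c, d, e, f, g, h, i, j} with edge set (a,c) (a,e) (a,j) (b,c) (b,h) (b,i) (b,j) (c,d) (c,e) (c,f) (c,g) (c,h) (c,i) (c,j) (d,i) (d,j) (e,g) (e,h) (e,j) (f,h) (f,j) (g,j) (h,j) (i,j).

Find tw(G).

A width-3 tree decomposition is:
Bags: B1 = {b, c, h, j}  B2 = {c, f, h, j}  B3 = {b, c, i, j}  B4 = {c, d, i, j}  B5 = {c, e, h, j}  B6 = {a, c, e, j}  B7 = {c, e, g, j}
Tree: B1–B2, B1–B3, B3–B4, B2–B5, B5–B6, B6–B7
The largest bag has 4 vertices, giving width 3; this decomposition certifies tw(G) ≤ 3. Conversely, {c, d, i, j} is a clique of size 4, and the vertices of any clique must share a bag in every tree decomposition; so some bag has ≥ 4 vertices and tw(G) ≥ 3. Therefore the treewidth is 3.

3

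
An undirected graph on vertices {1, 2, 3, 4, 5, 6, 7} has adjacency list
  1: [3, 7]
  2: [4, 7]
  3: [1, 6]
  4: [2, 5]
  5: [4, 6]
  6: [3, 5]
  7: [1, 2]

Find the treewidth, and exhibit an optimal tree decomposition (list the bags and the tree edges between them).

Treewidth 2.
One optimal decomposition is:
Bags: B1 = {2, 4, 5}  B2 = {2, 5, 7}  B3 = {1, 5, 7}  B4 = {1, 3, 5}  B5 = {3, 5, 6}
Tree: B1–B2, B2–B3, B3–B4, B4–B5

Every bag has size at most 3, so the width is 3 − 1 = 2 and tw(G) ≤ 2. For the lower bound, G contains the cycle 5–4–2–7–1–3–6–5, so G is not a forest; only forests have treewidth ≤ 1, hence tw(G) ≥ 2. The upper and lower bounds meet at 2, so that is the treewidth.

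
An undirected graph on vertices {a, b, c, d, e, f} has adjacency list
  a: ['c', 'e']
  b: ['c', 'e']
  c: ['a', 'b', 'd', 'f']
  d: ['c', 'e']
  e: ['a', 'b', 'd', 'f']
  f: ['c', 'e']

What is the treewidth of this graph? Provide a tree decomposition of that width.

Treewidth 2.
One such decomposition:
Bags: B1 = {a, c, e}  B2 = {b, c, e}  B3 = {c, d, e}  B4 = {c, e, f}
Tree: B1–B2, B2–B3, B3–B4

The largest bag has 3 vertices, giving width 2; this decomposition certifies tw(G) ≤ 2. For the lower bound, G contains the cycle e–a–c–b–e, so G is not a forest; only forests have treewidth ≤ 1, hence tw(G) ≥ 2. Hence tw(G) = 2 exactly.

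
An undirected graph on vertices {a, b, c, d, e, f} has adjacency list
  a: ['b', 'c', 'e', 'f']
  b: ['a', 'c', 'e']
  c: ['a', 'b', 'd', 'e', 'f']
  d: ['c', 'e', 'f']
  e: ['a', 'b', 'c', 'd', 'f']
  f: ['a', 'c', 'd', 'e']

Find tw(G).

A width-3 tree decomposition is:
Bags: B1 = {c, d, e, f}  B2 = {a, c, e, f}  B3 = {a, b, c, e}
Tree: B1–B2, B2–B3
The largest bag has 4 vertices, giving width 3; this decomposition certifies tw(G) ≤ 3. On the other hand G contains the 4-clique {c, d, e, f}. A clique must lie in a single bag of any decomposition, so no decomposition can have width below 3. Therefore the treewidth is 3.

3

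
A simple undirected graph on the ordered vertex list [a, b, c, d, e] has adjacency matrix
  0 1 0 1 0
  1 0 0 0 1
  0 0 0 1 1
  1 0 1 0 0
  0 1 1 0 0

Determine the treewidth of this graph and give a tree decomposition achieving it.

Treewidth 2.
Bags: B1 = {a, b, d}  B2 = {b, c, d}  B3 = {b, c, e}
Tree: B1–B2, B2–B3

The largest bag has 3 vertices, giving width 2; this decomposition certifies tw(G) ≤ 2. The edges b–a–d–c–e–b form a cycle, so G is not a tree and its treewidth is at least 2. Hence tw(G) = 2 exactly.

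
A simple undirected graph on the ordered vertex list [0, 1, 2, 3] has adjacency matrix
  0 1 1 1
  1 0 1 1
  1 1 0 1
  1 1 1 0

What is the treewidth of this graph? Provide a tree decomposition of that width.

Treewidth 3.
One such decomposition:
Bags: B1 = {0, 1, 2, 3}
Tree: (single bag)

A single bag containing all 4 vertices is trivially a valid decomposition of width 3. On the other hand G contains the 4-clique {0, 1, 2, 3}. A clique must lie in a single bag of any decomposition, so no decomposition can have width below 3. The upper and lower bounds meet at 3, so that is the treewidth.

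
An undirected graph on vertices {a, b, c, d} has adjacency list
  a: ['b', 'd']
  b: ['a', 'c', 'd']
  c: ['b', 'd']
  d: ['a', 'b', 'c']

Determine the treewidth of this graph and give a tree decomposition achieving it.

The largest bag has 3 vertices, giving width 2; this decomposition certifies tw(G) ≤ 2. Conversely, {b, c, d} is a clique of size 3, and the vertices of any clique must share a bag in every tree decomposition; so some bag has ≥ 3 vertices and tw(G) ≥ 2. The upper and lower bounds meet at 2, so that is the treewidth.

Treewidth 2.
One such decomposition:
Bags: B1 = {b, c, d}  B2 = {a, b, d}
Tree: B1–B2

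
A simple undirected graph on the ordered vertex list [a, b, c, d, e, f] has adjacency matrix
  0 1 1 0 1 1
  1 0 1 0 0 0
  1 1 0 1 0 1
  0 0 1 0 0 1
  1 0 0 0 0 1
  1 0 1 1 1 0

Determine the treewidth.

2

A width-2 tree decomposition is:
Bags: B1 = {c, d, f}  B2 = {a, c, f}  B3 = {a, e, f}  B4 = {a, b, c}
Tree: B1–B2, B2–B3, B2–B4
The largest bag has 3 vertices, giving width 2; this decomposition certifies tw(G) ≤ 2. For the lower bound, the 3 vertices {a, e, f} are pairwise adjacent, and any tree decomposition puts a clique entirely inside one bag — forcing width ≥ 2. The upper and lower bounds meet at 2, so that is the treewidth.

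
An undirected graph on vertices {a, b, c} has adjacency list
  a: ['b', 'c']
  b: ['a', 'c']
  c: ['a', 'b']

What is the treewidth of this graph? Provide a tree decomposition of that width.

With just one bag of size 3, the width is 3 − 1 = 2, so tw(G) ≤ 2. For the lower bound, the 3 vertices {a, b, c} are pairwise adjacent, and any tree decomposition puts a clique entirely inside one bag — forcing width ≥ 2. The upper and lower bounds meet at 2, so that is the treewidth.

Treewidth 2.
One optimal decomposition is:
Bags: B1 = {a, b, c}
Tree: (single bag)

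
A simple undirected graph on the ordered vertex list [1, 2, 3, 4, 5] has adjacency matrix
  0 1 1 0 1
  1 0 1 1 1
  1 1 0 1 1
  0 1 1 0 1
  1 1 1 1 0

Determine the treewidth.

A width-3 tree decomposition is:
Bags: B1 = {1, 2, 3, 5}  B2 = {2, 3, 4, 5}
Tree: B1–B2
Every bag has size at most 4, so the width is 4 − 1 = 3 and tw(G) ≤ 3. On the other hand G contains the 4-clique {1, 2, 3, 5}. A clique must lie in a single bag of any decomposition, so no decomposition can have width below 3. Therefore the treewidth is 3.

3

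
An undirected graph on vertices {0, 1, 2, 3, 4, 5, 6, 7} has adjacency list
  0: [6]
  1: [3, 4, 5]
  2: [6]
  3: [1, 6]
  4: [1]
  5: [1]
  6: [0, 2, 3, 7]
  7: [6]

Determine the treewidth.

A width-1 tree decomposition is:
Bags: B1 = {1, 3}  B2 = {3, 6}  B3 = {1, 4}  B4 = {1, 5}  B5 = {0, 6}  B6 = {2, 6}  B7 = {6, 7}
Tree: B1–B2, B1–B3, B3–B4, B2–B5, B2–B6, B2–B7
Each bag holds 2 vertices, so the decomposition has width 1, which upper-bounds the treewidth. G has an edge, so its treewidth is at least 1. Hence tw(G) = 1 exactly.

1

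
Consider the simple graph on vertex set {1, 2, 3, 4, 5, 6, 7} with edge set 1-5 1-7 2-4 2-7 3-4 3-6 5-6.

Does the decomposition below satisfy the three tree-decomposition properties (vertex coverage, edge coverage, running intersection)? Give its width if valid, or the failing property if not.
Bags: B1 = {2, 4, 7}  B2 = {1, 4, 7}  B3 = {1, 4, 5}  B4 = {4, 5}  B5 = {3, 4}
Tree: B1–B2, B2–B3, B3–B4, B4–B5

No — vertex 6 appears in no bag.

A tree decomposition must satisfy three properties: every vertex lies in some bag; for every edge, both endpoints lie together in some bag; and for every vertex, the bags containing it form a connected subtree. Here vertex 6 appears in no bag, so the decomposition is invalid.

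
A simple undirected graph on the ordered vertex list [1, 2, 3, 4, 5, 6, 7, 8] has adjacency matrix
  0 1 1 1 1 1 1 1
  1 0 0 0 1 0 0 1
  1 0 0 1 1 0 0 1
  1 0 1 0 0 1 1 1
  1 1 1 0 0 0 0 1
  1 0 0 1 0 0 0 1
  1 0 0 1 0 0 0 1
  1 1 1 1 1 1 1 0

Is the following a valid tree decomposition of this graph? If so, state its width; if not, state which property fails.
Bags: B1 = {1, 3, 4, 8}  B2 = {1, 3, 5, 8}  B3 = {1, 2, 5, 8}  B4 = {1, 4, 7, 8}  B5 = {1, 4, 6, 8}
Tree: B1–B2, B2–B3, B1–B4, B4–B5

Vertex coverage: the bags together contain {1, 2, 3, 4, 5, 6, 7, 8}, the full vertex set. Edge coverage: each edge of G has both endpoints in at least one bag. Running intersection: for every vertex, the bags containing it form a connected subtree. All three properties hold, so this is a valid tree decomposition of width max|bag| − 1 = 3, and hence tw(G) ≤ 3.

Yes; width 3.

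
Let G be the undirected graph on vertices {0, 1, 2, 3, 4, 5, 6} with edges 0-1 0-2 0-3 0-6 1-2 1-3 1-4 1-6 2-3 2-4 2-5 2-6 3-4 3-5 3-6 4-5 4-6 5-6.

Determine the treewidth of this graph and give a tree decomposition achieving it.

Treewidth 4.
One such decomposition:
Bags: B1 = {2, 3, 4, 5, 6}  B2 = {1, 2, 3, 4, 6}  B3 = {0, 1, 2, 3, 6}
Tree: B1–B2, B2–B3

Each bag holds 5 vertices, so the decomposition has width 4, which upper-bounds the treewidth. For the lower bound, the 5 vertices {0, 1, 2, 3, 6} are pairwise adjacent, and any tree decomposition puts a clique entirely inside one bag — forcing width ≥ 4. Hence tw(G) = 4 exactly.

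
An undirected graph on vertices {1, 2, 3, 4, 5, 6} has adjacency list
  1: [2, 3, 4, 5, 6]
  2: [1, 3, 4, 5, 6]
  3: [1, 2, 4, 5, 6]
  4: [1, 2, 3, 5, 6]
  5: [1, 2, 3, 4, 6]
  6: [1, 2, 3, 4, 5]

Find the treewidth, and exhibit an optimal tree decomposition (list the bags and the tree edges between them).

With just one bag of size 6, the width is 6 − 1 = 5, so tw(G) ≤ 5. For the lower bound, the 6 vertices {1, 2, 3, 4, 5, 6} are pairwise adjacent, and any tree decomposition puts a clique entirely inside one bag — forcing width ≥ 5. Combining the bounds, tw(G) = 5.

Treewidth 5.
Bags: B1 = {1, 2, 3, 4, 5, 6}
Tree: (single bag)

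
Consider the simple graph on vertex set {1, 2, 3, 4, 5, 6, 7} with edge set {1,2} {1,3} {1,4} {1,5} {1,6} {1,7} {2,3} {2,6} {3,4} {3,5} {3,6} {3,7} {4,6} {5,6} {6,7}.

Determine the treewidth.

3

A width-3 tree decomposition is:
Bags: B1 = {1, 3, 4, 6}  B2 = {1, 3, 6, 7}  B3 = {1, 2, 3, 6}  B4 = {1, 3, 5, 6}
Tree: B1–B2, B2–B3, B2–B4
Every bag has size at most 4, so the width is 4 − 1 = 3 and tw(G) ≤ 3. For the lower bound, the 4 vertices {1, 2, 3, 6} are pairwise adjacent, and any tree decomposition puts a clique entirely inside one bag — forcing width ≥ 3. Therefore the treewidth is 3.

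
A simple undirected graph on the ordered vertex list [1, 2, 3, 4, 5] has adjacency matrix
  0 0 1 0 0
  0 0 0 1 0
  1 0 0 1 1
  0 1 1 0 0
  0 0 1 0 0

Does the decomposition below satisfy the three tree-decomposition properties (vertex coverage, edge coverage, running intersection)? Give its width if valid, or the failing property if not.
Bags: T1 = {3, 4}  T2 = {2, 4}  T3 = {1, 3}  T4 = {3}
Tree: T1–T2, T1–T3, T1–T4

A tree decomposition must satisfy three properties: every vertex lies in some bag; for every edge, both endpoints lie together in some bag; and for every vertex, the bags containing it form a connected subtree. Here vertex 5 appears in no bag, so the decomposition is invalid.

No — vertex 5 appears in no bag.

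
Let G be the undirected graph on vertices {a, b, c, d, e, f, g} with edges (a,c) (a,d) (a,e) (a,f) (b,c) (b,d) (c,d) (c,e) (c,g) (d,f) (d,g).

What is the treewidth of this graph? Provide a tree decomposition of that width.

Each bag holds 3 vertices, so the decomposition has width 2, which upper-bounds the treewidth. For the lower bound, the 3 vertices {c, d, g} are pairwise adjacent, and any tree decomposition puts a clique entirely inside one bag — forcing width ≥ 2. The upper and lower bounds meet at 2, so that is the treewidth.

Treewidth 2.
Bags: B1 = {b, c, d}  B2 = {a, c, d}  B3 = {a, c, e}  B4 = {a, d, f}  B5 = {c, d, g}
Tree: B1–B2, B2–B3, B2–B4, B1–B5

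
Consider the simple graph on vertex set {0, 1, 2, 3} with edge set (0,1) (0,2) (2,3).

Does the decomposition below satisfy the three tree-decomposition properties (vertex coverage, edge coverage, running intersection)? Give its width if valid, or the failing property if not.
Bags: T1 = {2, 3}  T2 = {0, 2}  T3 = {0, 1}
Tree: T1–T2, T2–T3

Yes; width 1.

Every vertex of G appears in some bag (union = {0, 1, 2, 3}); every edge is covered by a bag; and for each vertex v the set of bags containing v is connected in the bag tree. The decomposition is therefore valid. The largest bag has 2 vertices, so the width is 1.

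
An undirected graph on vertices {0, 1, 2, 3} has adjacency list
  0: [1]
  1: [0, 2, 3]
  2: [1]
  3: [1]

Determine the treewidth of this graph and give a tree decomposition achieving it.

Treewidth 1.
One such decomposition:
Bags: B1 = {1, 3}  B2 = {0, 1}  B3 = {1, 2}
Tree: B1–B2, B1–B3

Each bag holds 2 vertices, so the decomposition has width 1, which upper-bounds the treewidth. Since G has at least one edge (e.g. 3–1), it is not an edgeless graph, so tw(G) ≥ 1. The upper and lower bounds meet at 1, so that is the treewidth.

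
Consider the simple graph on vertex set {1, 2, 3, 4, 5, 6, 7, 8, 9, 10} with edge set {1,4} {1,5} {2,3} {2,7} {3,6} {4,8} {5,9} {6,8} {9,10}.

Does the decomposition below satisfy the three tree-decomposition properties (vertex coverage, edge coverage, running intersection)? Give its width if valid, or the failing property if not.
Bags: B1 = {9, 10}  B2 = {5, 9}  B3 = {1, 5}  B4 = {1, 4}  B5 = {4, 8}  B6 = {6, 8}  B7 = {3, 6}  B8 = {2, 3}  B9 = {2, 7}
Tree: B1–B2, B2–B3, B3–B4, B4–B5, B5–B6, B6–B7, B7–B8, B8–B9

Yes; width 1.

Vertex coverage: the bags together contain {1, 2, 3, 4, 5, 6, 7, 8, 9, 10}, the full vertex set. Edge coverage: each edge of G has both endpoints in at least one bag. Running intersection: for every vertex, the bags containing it form a connected subtree. All three properties hold, so this is a valid tree decomposition of width max|bag| − 1 = 1, and hence tw(G) ≤ 1.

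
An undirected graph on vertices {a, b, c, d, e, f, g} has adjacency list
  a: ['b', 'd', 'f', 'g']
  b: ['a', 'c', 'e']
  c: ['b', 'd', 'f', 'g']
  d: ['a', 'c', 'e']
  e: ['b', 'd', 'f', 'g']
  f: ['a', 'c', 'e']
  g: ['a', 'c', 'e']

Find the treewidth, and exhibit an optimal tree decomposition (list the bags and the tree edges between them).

Every bag has size at most 4, so the width is 4 − 1 = 3 and tw(G) ≤ 3. For the lower bound: the 4 vertex sets {d,e}, {a,g}, {c}, {b} are disjoint, each induces a connected subgraph, and every pair is joined by at least one edge of G. Contracting each set to a single vertex therefore yields K_{4} as a minor, and since treewidth is minor-monotone, tw(G) ≥ tw(K_{4}) = 3. Therefore the treewidth is 3.

Treewidth 3.
Bags: B1 = {a, c, d, e}  B2 = {a, c, e, g}  B3 = {a, b, c, e}  B4 = {a, c, e, f}
Tree: B1–B2, B2–B3, B3–B4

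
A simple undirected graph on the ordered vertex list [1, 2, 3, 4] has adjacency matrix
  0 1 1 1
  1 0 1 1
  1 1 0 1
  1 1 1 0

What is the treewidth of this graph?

A width-3 tree decomposition is:
Bags: B1 = {1, 2, 3, 4}
Tree: (single bag)
With just one bag of size 4, the width is 4 − 1 = 3, so tw(G) ≤ 3. For the lower bound, the 4 vertices {1, 2, 3, 4} are pairwise adjacent, and any tree decomposition puts a clique entirely inside one bag — forcing width ≥ 3. The upper and lower bounds meet at 3, so that is the treewidth.

3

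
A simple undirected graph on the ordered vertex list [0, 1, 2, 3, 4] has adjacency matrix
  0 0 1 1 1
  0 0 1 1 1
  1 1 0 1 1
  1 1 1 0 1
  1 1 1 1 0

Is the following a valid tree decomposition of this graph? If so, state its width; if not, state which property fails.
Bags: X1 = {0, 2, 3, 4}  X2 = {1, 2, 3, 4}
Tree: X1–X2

Checking the three conditions: (i) the bags cover all of {0, 1, 2, 3, 4}; (ii) for each edge, some bag contains both endpoints; (iii) the bags containing any fixed vertex form a subtree. All hold, so the decomposition is valid with width 4 − 1 = 3.

Yes; width 3.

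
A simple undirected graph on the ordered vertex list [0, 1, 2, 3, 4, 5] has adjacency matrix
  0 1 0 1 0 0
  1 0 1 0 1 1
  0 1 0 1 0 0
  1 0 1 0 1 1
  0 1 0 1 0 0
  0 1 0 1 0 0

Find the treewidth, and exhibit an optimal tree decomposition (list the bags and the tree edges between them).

Treewidth 2.
Bags: B1 = {1, 2, 3}  B2 = {1, 3, 4}  B3 = {0, 1, 3}  B4 = {1, 3, 5}
Tree: B1–B2, B2–B3, B3–B4

Each bag holds 3 vertices, so the decomposition has width 2, which upper-bounds the treewidth. For the lower bound, G contains the cycle 3–2–1–4–3, so G is not a forest; only forests have treewidth ≤ 1, hence tw(G) ≥ 2. Hence tw(G) = 2 exactly.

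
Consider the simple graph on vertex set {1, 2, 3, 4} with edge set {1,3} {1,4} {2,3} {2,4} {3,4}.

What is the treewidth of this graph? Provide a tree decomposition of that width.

Treewidth 2.
Bags: B1 = {2, 3, 4}  B2 = {1, 3, 4}
Tree: B1–B2

Every bag has size at most 3, so the width is 3 − 1 = 2 and tw(G) ≤ 2. On the other hand G contains the 3-clique {1, 3, 4}. A clique must lie in a single bag of any decomposition, so no decomposition can have width below 2. Combining the bounds, tw(G) = 2.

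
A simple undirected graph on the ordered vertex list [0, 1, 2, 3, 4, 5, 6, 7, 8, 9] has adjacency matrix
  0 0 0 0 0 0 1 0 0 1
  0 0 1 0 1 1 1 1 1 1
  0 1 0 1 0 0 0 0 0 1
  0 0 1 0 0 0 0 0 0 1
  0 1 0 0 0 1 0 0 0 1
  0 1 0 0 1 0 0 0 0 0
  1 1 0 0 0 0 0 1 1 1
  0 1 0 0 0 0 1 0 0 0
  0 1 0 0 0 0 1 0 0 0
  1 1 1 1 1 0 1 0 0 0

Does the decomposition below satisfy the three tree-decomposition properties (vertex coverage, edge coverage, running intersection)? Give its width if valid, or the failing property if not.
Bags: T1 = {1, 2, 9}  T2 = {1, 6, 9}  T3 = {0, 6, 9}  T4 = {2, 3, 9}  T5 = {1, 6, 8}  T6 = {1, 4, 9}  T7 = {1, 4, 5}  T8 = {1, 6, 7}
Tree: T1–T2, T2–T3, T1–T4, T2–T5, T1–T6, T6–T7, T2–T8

Yes; width 2.

Every vertex of G appears in some bag (union = {0, 1, 2, 3, 4, 5, 6, 7, 8, 9}); every edge is covered by a bag; and for each vertex v the set of bags containing v is connected in the bag tree. The decomposition is therefore valid. The largest bag has 3 vertices, so the width is 2.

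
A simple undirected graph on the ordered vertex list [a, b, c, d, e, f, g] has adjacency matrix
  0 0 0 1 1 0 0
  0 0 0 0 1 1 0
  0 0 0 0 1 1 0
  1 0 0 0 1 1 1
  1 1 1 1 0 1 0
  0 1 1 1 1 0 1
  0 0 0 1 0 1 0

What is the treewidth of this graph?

2

A width-2 tree decomposition is:
Bags: B1 = {d, f, g}  B2 = {d, e, f}  B3 = {c, e, f}  B4 = {b, e, f}  B5 = {a, d, e}
Tree: B1–B2, B2–B3, B2–B4, B2–B5
Each bag holds 3 vertices, so the decomposition has width 2, which upper-bounds the treewidth. Conversely, {a, d, e} is a clique of size 3, and the vertices of any clique must share a bag in every tree decomposition; so some bag has ≥ 3 vertices and tw(G) ≥ 2. Therefore the treewidth is 2.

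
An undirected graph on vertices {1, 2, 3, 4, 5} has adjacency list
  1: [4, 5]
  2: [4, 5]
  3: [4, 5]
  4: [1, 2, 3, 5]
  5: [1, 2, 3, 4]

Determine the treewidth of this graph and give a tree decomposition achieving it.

Treewidth 2.
Bags: B1 = {2, 4, 5}  B2 = {3, 4, 5}  B3 = {1, 4, 5}
Tree: B1–B2, B1–B3

Each bag holds 3 vertices, so the decomposition has width 2, which upper-bounds the treewidth. For the lower bound, the 3 vertices {1, 4, 5} are pairwise adjacent, and any tree decomposition puts a clique entirely inside one bag — forcing width ≥ 2. Hence tw(G) = 2 exactly.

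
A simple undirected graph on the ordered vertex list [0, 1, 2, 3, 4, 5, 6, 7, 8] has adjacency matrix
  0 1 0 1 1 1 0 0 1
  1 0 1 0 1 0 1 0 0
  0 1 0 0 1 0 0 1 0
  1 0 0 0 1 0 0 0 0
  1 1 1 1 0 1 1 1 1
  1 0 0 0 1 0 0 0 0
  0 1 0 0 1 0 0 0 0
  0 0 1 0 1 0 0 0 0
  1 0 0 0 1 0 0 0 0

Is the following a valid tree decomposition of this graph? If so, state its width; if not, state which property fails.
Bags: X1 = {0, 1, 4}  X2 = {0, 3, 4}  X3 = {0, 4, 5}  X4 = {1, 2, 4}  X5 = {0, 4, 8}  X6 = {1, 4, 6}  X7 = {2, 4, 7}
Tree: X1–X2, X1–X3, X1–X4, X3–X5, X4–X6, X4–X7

Yes; width 2.

Checking the three conditions: (i) the bags cover all of {0, 1, 2, 3, 4, 5, 6, 7, 8}; (ii) for each edge, some bag contains both endpoints; (iii) the bags containing any fixed vertex form a subtree. All hold, so the decomposition is valid with width 3 − 1 = 2.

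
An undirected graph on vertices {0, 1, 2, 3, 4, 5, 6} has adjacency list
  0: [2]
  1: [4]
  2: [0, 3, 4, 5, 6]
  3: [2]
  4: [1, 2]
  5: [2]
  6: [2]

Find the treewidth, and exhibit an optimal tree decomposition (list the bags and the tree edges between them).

Every bag has size at most 2, so the width is 2 − 1 = 1 and tw(G) ≤ 1. G has an edge, so its treewidth is at least 1. Hence tw(G) = 1 exactly.

Treewidth 1.
One such decomposition:
Bags: B1 = {2, 4}  B2 = {1, 4}  B3 = {2, 6}  B4 = {0, 2}  B5 = {2, 5}  B6 = {2, 3}
Tree: B1–B2, B1–B3, B1–B4, B1–B5, B4–B6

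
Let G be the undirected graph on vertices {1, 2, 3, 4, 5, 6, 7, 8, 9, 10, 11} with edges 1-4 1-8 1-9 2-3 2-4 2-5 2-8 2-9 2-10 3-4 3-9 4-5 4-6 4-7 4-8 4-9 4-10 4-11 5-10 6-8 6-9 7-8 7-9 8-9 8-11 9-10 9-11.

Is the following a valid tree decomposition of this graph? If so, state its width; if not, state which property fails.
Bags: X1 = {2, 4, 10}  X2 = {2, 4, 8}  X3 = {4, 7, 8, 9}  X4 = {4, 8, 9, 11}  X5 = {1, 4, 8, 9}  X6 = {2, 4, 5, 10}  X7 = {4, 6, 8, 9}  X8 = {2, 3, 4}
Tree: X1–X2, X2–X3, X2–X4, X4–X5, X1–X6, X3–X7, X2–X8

No — edge (10,9) lies in no bag.

A tree decomposition must satisfy three properties: every vertex lies in some bag; for every edge, both endpoints lie together in some bag; and for every vertex, the bags containing it form a connected subtree. Here edge (10,9) lies in no bag, so the decomposition is invalid.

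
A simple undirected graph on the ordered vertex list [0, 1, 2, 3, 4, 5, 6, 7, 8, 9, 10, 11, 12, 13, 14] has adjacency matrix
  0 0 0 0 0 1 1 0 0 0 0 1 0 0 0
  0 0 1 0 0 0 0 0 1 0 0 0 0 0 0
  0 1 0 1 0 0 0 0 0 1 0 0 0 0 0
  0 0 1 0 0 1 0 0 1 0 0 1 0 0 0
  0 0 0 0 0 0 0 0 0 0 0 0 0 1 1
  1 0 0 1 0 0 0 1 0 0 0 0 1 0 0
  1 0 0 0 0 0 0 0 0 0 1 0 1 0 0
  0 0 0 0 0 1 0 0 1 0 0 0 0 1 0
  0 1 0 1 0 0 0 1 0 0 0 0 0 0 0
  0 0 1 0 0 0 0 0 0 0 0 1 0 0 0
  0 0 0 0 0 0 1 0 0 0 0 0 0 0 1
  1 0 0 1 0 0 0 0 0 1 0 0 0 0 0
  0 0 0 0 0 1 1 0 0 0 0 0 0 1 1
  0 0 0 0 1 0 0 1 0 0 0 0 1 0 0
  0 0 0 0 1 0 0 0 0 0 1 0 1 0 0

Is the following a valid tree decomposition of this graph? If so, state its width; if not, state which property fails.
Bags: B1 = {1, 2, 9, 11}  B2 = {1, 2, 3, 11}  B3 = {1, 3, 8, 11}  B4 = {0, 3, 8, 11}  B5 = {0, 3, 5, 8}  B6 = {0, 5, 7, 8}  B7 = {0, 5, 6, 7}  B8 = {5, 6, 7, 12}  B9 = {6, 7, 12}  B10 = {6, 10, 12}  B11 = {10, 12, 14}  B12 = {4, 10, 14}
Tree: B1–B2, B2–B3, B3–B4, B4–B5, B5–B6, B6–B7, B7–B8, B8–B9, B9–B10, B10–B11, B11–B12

No — vertex 13 appears in no bag.

A tree decomposition must satisfy three properties: every vertex lies in some bag; for every edge, both endpoints lie together in some bag; and for every vertex, the bags containing it form a connected subtree. Here vertex 13 appears in no bag, so the decomposition is invalid.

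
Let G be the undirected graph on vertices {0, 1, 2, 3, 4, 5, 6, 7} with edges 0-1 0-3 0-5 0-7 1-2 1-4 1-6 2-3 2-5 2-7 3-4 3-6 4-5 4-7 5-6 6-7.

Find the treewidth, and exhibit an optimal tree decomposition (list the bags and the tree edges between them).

The largest bag has 5 vertices, giving width 4; this decomposition certifies tw(G) ≤ 4. For the lower bound: the 5 vertex sets {2,5}, {0,7}, {1,6}, {4}, {3} are disjoint, each induces a connected subgraph, and every pair is joined by at least one edge of G. Contracting each set to a single vertex therefore yields K_{5} as a minor, and since treewidth is minor-monotone, tw(G) ≥ tw(K_{5}) = 4. The upper and lower bounds meet at 4, so that is the treewidth.

Treewidth 4.
One optimal decomposition is:
Bags: B1 = {0, 2, 4, 5, 6}  B2 = {0, 2, 4, 6, 7}  B3 = {0, 1, 2, 4, 6}  B4 = {0, 2, 3, 4, 6}
Tree: B1–B2, B2–B3, B3–B4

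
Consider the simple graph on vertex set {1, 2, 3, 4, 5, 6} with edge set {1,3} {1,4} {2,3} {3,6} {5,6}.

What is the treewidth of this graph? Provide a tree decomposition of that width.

Treewidth 1.
One such decomposition:
Bags: B1 = {3, 6}  B2 = {1, 3}  B3 = {2, 3}  B4 = {5, 6}  B5 = {1, 4}
Tree: B1–B2, B1–B3, B1–B4, B2–B5

The largest bag has 2 vertices, giving width 1; this decomposition certifies tw(G) ≤ 1. Any graph with an edge has treewidth ≥ 1, and G has the edge 6–3. The upper and lower bounds meet at 1, so that is the treewidth.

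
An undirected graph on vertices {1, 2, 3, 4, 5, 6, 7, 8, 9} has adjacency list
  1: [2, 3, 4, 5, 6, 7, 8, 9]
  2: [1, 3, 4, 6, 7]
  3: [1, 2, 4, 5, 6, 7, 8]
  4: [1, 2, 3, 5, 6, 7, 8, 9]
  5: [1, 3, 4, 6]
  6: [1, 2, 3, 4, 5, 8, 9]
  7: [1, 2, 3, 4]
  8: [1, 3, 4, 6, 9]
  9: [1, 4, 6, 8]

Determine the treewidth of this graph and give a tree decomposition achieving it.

Each bag holds 5 vertices, so the decomposition has width 4, which upper-bounds the treewidth. Conversely, {1, 4, 6, 8, 9} is a clique of size 5, and the vertices of any clique must share a bag in every tree decomposition; so some bag has ≥ 5 vertices and tw(G) ≥ 4. Hence tw(G) = 4 exactly.

Treewidth 4.
Bags: B1 = {1, 2, 3, 4, 6}  B2 = {1, 3, 4, 6, 8}  B3 = {1, 3, 4, 5, 6}  B4 = {1, 4, 6, 8, 9}  B5 = {1, 2, 3, 4, 7}
Tree: B1–B2, B2–B3, B2–B4, B1–B5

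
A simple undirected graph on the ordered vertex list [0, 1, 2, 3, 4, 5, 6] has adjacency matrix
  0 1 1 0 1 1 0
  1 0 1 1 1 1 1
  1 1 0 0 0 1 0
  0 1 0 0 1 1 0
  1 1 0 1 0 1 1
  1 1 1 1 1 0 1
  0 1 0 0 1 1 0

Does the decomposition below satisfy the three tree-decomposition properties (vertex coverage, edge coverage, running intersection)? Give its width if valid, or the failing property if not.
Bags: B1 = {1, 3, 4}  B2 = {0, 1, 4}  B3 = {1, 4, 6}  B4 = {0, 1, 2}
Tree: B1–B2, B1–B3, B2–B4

A tree decomposition must satisfy three properties: every vertex lies in some bag; for every edge, both endpoints lie together in some bag; and for every vertex, the bags containing it form a connected subtree. Here vertex 5 appears in no bag, so the decomposition is invalid.

No — vertex 5 appears in no bag.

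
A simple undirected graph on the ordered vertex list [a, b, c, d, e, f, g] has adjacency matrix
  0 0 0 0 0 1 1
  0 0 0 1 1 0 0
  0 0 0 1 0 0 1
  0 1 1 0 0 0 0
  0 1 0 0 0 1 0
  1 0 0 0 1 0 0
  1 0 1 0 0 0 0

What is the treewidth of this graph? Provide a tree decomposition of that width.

Treewidth 2.
Bags: B1 = {c, d, g}  B2 = {b, d, g}  B3 = {b, e, g}  B4 = {e, f, g}  B5 = {a, f, g}
Tree: B1–B2, B2–B3, B3–B4, B4–B5

Every bag has size at most 3, so the width is 3 − 1 = 2 and tw(G) ≤ 2. The edges g–c–d–b–e–f–a–g form a cycle, so G is not a tree and its treewidth is at least 2. The upper and lower bounds meet at 2, so that is the treewidth.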